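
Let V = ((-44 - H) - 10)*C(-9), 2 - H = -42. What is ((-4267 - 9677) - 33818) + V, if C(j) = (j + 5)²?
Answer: -49330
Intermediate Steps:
H = 44 (H = 2 - 1*(-42) = 2 + 42 = 44)
C(j) = (5 + j)²
V = -1568 (V = ((-44 - 1*44) - 10)*(5 - 9)² = ((-44 - 44) - 10)*(-4)² = (-88 - 10)*16 = -98*16 = -1568)
((-4267 - 9677) - 33818) + V = ((-4267 - 9677) - 33818) - 1568 = (-13944 - 33818) - 1568 = -47762 - 1568 = -49330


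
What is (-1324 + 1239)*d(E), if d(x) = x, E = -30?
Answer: 2550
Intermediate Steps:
(-1324 + 1239)*d(E) = (-1324 + 1239)*(-30) = -85*(-30) = 2550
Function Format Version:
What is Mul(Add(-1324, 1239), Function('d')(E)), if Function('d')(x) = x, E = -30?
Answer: 2550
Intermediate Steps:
Mul(Add(-1324, 1239), Function('d')(E)) = Mul(Add(-1324, 1239), -30) = Mul(-85, -30) = 2550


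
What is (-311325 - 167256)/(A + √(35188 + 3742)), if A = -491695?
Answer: 47063176959/48352786819 + 478581*√38930/241763934095 ≈ 0.97372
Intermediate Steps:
(-311325 - 167256)/(A + √(35188 + 3742)) = (-311325 - 167256)/(-491695 + √(35188 + 3742)) = -478581/(-491695 + √38930)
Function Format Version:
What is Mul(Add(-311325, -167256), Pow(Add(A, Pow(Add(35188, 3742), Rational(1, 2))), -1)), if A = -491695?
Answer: Add(Rational(47063176959, 48352786819), Mul(Rational(478581, 241763934095), Pow(38930, Rational(1, 2)))) ≈ 0.97372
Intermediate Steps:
Mul(Add(-311325, -167256), Pow(Add(A, Pow(Add(35188, 3742), Rational(1, 2))), -1)) = Mul(Add(-311325, -167256), Pow(Add(-491695, Pow(Add(35188, 3742), Rational(1, 2))), -1)) = Mul(-478581, Pow(Add(-491695, Pow(38930, Rational(1, 2))), -1))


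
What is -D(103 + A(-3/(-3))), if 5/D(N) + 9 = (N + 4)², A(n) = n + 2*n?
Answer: -5/12091 ≈ -0.00041353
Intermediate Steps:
A(n) = 3*n
D(N) = 5/(-9 + (4 + N)²) (D(N) = 5/(-9 + (N + 4)²) = 5/(-9 + (4 + N)²))
-D(103 + A(-3/(-3))) = -5/(-9 + (4 + (103 + 3*(-3/(-3))))²) = -5/(-9 + (4 + (103 + 3*(-3*(-⅓))))²) = -5/(-9 + (4 + (103 + 3*1))²) = -5/(-9 + (4 + (103 + 3))²) = -5/(-9 + (4 + 106)²) = -5/(-9 + 110²) = -5/(-9 + 12100) = -5/12091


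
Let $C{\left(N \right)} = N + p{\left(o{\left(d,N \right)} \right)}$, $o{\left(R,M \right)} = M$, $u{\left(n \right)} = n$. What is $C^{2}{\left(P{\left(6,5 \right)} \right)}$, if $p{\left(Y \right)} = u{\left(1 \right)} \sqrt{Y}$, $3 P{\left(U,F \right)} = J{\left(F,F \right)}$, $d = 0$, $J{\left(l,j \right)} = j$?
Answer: $\frac{\left(5 + \sqrt{15}\right)^{2}}{9} \approx 8.7478$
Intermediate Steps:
$P{\left(U,F \right)} = \frac{F}{3}$
$p{\left(Y \right)} = \sqrt{Y}$ ($p{\left(Y \right)} = 1 \sqrt{Y} = \sqrt{Y}$)
$C{\left(N \right)} = N + \sqrt{N}$
$C^{2}{\left(P{\left(6,5 \right)} \right)} = \left(\frac{1}{3} \cdot 5 + \sqrt{\frac{1}{3} \cdot 5}\right)^{2} = \left(\frac{5}{3} + \sqrt{\frac{5}{3}}\right)^{2} = \left(\frac{5}{3} + \frac{\sqrt{15}}{3}\right)^{2}$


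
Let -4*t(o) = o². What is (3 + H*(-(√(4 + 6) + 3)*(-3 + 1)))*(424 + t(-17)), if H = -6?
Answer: -46431/4 - 4221*√10 ≈ -24956.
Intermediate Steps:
t(o) = -o²/4
(3 + H*(-(√(4 + 6) + 3)*(-3 + 1)))*(424 + t(-17)) = (3 - (-6)*(√(4 + 6) + 3)*(-3 + 1))*(424 - ¼*(-17)²) = (3 - (-6)*(√10 + 3)*(-2))*(424 - ¼*289) = (3 - (-6)*(3 + √10)*(-2))*(424 - 289/4) = (3 - (-6)*(-6 - 2*√10))*(1407/4) = (3 - 6*(6 + 2*√10))*(1407/4) = (3 + (-36 - 12*√10))*(1407/4) = (-33 - 12*√10)*(1407/4) = -46431/4 - 4221*√10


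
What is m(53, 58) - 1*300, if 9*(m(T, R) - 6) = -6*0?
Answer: -294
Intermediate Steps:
m(T, R) = 6 (m(T, R) = 6 + (-6*0)/9 = 6 + (1/9)*0 = 6 + 0 = 6)
m(53, 58) - 1*300 = 6 - 1*300 = 6 - 300 = -294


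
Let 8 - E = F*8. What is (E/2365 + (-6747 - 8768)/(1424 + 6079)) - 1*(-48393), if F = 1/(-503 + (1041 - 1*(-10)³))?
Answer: 660323038137784/13645593555 ≈ 48391.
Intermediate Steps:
F = 1/1538 (F = 1/(-503 + (1041 - 1*(-1000))) = 1/(-503 + (1041 + 1000)) = 1/(-503 + 2041) = 1/1538 ≈ 0.00065020)
E = 6148/769 (E = 8 - 8/1538 = 8 - 1*4/769 = 8 - 4/769 = 6148/769 ≈ 7.9948)
(E/2365 + (-6747 - 8768)/(1424 + 6079)) - 1*(-48393) = ((6148/769)/2365 + (-6747 - 8768)/(1424 + 6079)) - 1*(-48393) = ((6148/769)*(1/2365) - 15515/7503) + 48393 = (6148/1818685 - 15515*1/7503) + 48393 = (6148/1818685 - 15515/7503) + 48393 = -28170769331/13645593555 + 48393 = 660323038137784/13645593555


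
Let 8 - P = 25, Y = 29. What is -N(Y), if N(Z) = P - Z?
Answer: 46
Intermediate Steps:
P = -17 (P = 8 - 1*25 = 8 - 25 = -17)
N(Z) = -17 - Z
-N(Y) = -(-17 - 1*29) = -(-17 - 29) = -1*(-46) = 46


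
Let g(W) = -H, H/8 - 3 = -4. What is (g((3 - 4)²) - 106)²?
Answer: 9604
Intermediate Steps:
H = -8 (H = 24 + 8*(-4) = 24 - 32 = -8)
g(W) = 8 (g(W) = -1*(-8) = 8)
(g((3 - 4)²) - 106)² = (8 - 106)² = (-98)² = 9604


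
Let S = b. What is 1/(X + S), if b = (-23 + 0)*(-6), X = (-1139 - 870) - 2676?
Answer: -1/4547 ≈ -0.00021993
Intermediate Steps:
X = -4685 (X = -2009 - 2676 = -4685)
b = 138 (b = -23*(-6) = 138)
S = 138
1/(X + S) = 1/(-4685 + 138) = 1/(-4547) = -1/4547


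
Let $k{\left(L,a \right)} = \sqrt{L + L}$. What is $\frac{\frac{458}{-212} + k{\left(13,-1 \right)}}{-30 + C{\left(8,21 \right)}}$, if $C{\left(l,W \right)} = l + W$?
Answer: $\frac{229}{106} - \sqrt{26} \approx -2.9386$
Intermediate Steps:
$k{\left(L,a \right)} = \sqrt{2} \sqrt{L}$ ($k{\left(L,a \right)} = \sqrt{2 L} = \sqrt{2} \sqrt{L}$)
$C{\left(l,W \right)} = W + l$
$\frac{\frac{458}{-212} + k{\left(13,-1 \right)}}{-30 + C{\left(8,21 \right)}} = \frac{\frac{458}{-212} + \sqrt{2} \sqrt{13}}{-30 + \left(21 + 8\right)} = \frac{458 \left(- \frac{1}{212}\right) + \sqrt{26}}{-30 + 29} = \frac{- \frac{229}{106} + \sqrt{26}}{-1} = \left(- \frac{229}{106} + \sqrt{26}\right) \left(-1\right) = \frac{229}{106} - \sqrt{26}$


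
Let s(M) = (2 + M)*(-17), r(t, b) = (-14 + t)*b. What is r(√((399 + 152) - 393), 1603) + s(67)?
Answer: -23615 + 1603*√158 ≈ -3465.6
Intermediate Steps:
r(t, b) = b*(-14 + t)
s(M) = -34 - 17*M
r(√((399 + 152) - 393), 1603) + s(67) = 1603*(-14 + √((399 + 152) - 393)) + (-34 - 17*67) = 1603*(-14 + √(551 - 393)) + (-34 - 1139) = 1603*(-14 + √158) - 1173 = (-22442 + 1603*√158) - 1173 = -23615 + 1603*√158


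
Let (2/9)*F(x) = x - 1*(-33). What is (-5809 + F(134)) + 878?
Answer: -8359/2 ≈ -4179.5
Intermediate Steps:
F(x) = 297/2 + 9*x/2 (F(x) = 9*(x - 1*(-33))/2 = 9*(x + 33)/2 = 9*(33 + x)/2 = 297/2 + 9*x/2)
(-5809 + F(134)) + 878 = (-5809 + (297/2 + (9/2)*134)) + 878 = (-5809 + (297/2 + 603)) + 878 = (-5809 + 1503/2) + 878 = -10115/2 + 878 = -8359/2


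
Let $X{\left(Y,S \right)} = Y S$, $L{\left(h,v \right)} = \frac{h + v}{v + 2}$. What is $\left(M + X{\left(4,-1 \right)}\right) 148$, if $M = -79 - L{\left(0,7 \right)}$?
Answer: $- \frac{111592}{9} \approx -12399.0$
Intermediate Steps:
$L{\left(h,v \right)} = \frac{h + v}{2 + v}$
$M = - \frac{718}{9}$ ($M = -79 - \frac{0 + 7}{2 + 7} = -79 - \frac{1}{9} \cdot 7 = -79 - \frac{7}{9} = - \frac{718}{9} \approx -79.778$)
$X{\left(Y,S \right)} = S Y$
$\left(M + X{\left(4,-1 \right)}\right) 148 = \left(- \frac{718}{9} - 4\right) 148 = \left(- \frac{754}{9}\right) 148 = - \frac{111592}{9}$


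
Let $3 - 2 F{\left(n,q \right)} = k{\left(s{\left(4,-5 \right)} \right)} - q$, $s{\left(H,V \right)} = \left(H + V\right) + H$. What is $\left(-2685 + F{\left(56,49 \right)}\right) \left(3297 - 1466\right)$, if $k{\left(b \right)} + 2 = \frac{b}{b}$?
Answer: $- \frac{9735427}{2} \approx -4.8677 \cdot 10^{6}$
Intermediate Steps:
$s{\left(H,V \right)} = V + 2 H$
$k{\left(b \right)} = -1$ ($k{\left(b \right)} = -2 + \frac{b}{b} = -2 + 1 = -1$)
$F{\left(n,q \right)} = 2 + \frac{q}{2}$ ($F{\left(n,q \right)} = \frac{3}{2} - \frac{-1 - q}{2} = \frac{3}{2} + \left(\frac{1}{2} + \frac{q}{2}\right) = 2 + \frac{q}{2}$)
$\left(-2685 + F{\left(56,49 \right)}\right) \left(3297 - 1466\right) = \left(-2685 + \left(2 + \frac{1}{2} \cdot 49\right)\right) \left(3297 - 1466\right) = \left(-2685 + \left(2 + \frac{49}{2}\right)\right) 1831 = \left(-2685 + \frac{53}{2}\right) 1831 = \left(- \frac{5317}{2}\right) 1831 = - \frac{9735427}{2}$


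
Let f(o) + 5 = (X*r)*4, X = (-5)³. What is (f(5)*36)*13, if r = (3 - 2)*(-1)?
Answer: 231660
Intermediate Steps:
X = -125
r = -1 (r = 1*(-1) = -1)
f(o) = 495 (f(o) = -5 - 125*(-1)*4 = -5 + 125*4 = -5 + 500 = 495)
(f(5)*36)*13 = (495*36)*13 = 17820*13 = 231660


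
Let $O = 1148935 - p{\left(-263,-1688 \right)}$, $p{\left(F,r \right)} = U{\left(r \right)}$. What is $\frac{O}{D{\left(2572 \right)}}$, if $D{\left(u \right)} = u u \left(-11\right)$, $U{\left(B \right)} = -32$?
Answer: $- \frac{1148967}{72767024} \approx -0.01579$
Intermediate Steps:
$p{\left(F,r \right)} = -32$
$D{\left(u \right)} = - 11 u^{2}$ ($D{\left(u \right)} = u^{2} \left(-11\right) = - 11 u^{2}$)
$O = 1148967$ ($O = 1148935 - -32 = 1148935 + 32 = 1148967$)
$\frac{O}{D{\left(2572 \right)}} = \frac{1148967}{\left(-11\right) 2572^{2}} = \frac{1148967}{\left(-11\right) 6615184} = \frac{1148967}{-72767024} = 1148967 \left(- \frac{1}{72767024}\right) = - \frac{1148967}{72767024}$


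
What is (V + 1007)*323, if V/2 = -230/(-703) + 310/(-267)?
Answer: 3207931739/9879 ≈ 3.2472e+5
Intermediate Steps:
V = -313040/187701 (V = 2*(-230/(-703) + 310/(-267)) = 2*(-230*(-1/703) + 310*(-1/267)) = 2*(230/703 - 310/267) = 2*(-156520/187701) = -313040/187701 ≈ -1.6678)
(V + 1007)*323 = (-313040/187701 + 1007)*323 = (188701867/187701)*323 = 3207931739/9879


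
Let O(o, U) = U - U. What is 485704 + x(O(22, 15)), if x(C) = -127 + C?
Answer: 485577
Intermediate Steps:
O(o, U) = 0
485704 + x(O(22, 15)) = 485704 + (-127 + 0) = 485704 - 127 = 485577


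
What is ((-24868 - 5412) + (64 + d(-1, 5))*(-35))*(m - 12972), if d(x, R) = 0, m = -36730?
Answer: 1616309040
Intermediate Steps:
((-24868 - 5412) + (64 + d(-1, 5))*(-35))*(m - 12972) = ((-24868 - 5412) + (64 + 0)*(-35))*(-36730 - 12972) = (-30280 + 64*(-35))*(-49702) = (-30280 - 2240)*(-49702) = -32520*(-49702) = 1616309040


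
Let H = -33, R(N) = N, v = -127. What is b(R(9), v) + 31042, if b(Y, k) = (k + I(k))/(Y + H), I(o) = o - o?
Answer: 745135/24 ≈ 31047.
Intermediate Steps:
I(o) = 0
b(Y, k) = k/(-33 + Y) (b(Y, k) = (k + 0)/(Y - 33) = k/(-33 + Y))
b(R(9), v) + 31042 = -127/(-33 + 9) + 31042 = -127/(-24) + 31042 = -127*(-1/24) + 31042 = 127/24 + 31042 = 745135/24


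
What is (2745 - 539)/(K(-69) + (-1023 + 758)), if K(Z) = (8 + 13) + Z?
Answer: -2206/313 ≈ -7.0479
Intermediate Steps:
K(Z) = 21 + Z
(2745 - 539)/(K(-69) + (-1023 + 758)) = (2745 - 539)/((21 - 69) + (-1023 + 758)) = 2206/(-48 - 265) = 2206/(-313) = 2206*(-1/313) = -2206/313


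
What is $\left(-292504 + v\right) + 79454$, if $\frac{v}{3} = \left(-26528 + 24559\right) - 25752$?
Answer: $-296213$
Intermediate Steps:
$v = -83163$ ($v = 3 \left(\left(-26528 + 24559\right) - 25752\right) = 3 \left(-1969 - 25752\right) = 3 \left(-27721\right) = -83163$)
$\left(-292504 + v\right) + 79454 = \left(-292504 - 83163\right) + 79454 = -375667 + 79454 = -296213$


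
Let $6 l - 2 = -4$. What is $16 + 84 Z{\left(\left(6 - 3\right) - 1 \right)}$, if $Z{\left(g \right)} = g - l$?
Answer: $212$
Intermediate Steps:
$l = - \frac{1}{3}$ ($l = \frac{1}{3} + \frac{1}{6} \left(-4\right) = \frac{1}{3} - \frac{2}{3} = - \frac{1}{3} \approx -0.33333$)
$Z{\left(g \right)} = \frac{1}{3} + g$ ($Z{\left(g \right)} = g - - \frac{1}{3} = g + \frac{1}{3} = \frac{1}{3} + g$)
$16 + 84 Z{\left(\left(6 - 3\right) - 1 \right)} = 16 + 84 \left(\frac{1}{3} + \left(\left(6 - 3\right) - 1\right)\right) = 16 + 84 \left(\frac{1}{3} + \left(3 - 1\right)\right) = 16 + 84 \left(\frac{1}{3} + 2\right) = 16 + 84 \cdot \frac{7}{3} = 16 + 196 = 212$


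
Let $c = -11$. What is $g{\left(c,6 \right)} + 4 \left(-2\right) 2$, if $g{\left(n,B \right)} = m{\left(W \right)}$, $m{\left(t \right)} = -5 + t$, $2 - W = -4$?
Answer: $-15$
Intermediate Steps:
$W = 6$ ($W = 2 - -4 = 2 + 4 = 6$)
$g{\left(n,B \right)} = 1$ ($g{\left(n,B \right)} = -5 + 6 = 1$)
$g{\left(c,6 \right)} + 4 \left(-2\right) 2 = 1 + 4 \left(-2\right) 2 = 1 - 16 = -15$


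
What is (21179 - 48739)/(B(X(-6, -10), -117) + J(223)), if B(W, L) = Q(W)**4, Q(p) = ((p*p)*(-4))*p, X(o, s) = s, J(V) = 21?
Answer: -27560/256000000000021 ≈ -1.0766e-10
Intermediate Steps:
Q(p) = -4*p**3 (Q(p) = (p**2*(-4))*p = (-4*p**2)*p = -4*p**3)
B(W, L) = 256*W**12 (B(W, L) = (-4*W**3)**4 = 256*W**12)
(21179 - 48739)/(B(X(-6, -10), -117) + J(223)) = (21179 - 48739)/(256*(-10)**12 + 21) = -27560/(256*1000000000000 + 21) = -27560/(256000000000000 + 21) = -27560/256000000000021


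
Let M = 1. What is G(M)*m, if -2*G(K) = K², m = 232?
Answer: -116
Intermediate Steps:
G(K) = -K²/2
G(M)*m = -½*1²*232 = -½*1*232 = -½*232 = -116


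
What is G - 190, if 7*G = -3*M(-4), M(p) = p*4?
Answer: -1282/7 ≈ -183.14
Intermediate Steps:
M(p) = 4*p
G = 48/7 (G = (-12*(-4))/7 = (-3*(-16))/7 = (1/7)*48 = 48/7 ≈ 6.8571)
G - 190 = 48/7 - 190 = -1282/7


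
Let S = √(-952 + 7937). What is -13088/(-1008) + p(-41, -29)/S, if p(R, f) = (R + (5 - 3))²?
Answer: 818/63 + 1521*√6985/6985 ≈ 31.183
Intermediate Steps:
p(R, f) = (2 + R)² (p(R, f) = (R + 2)² = (2 + R)²)
S = √6985 ≈ 83.576
-13088/(-1008) + p(-41, -29)/S = -13088/(-1008) + (2 - 41)²/(√6985) = -13088*(-1/1008) + (-39)²*(√6985/6985) = 818/63 + 1521*(√6985/6985) = 818/63 + 1521*√6985/6985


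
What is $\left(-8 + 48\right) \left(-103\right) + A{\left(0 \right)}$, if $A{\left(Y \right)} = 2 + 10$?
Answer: $-4108$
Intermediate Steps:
$A{\left(Y \right)} = 12$
$\left(-8 + 48\right) \left(-103\right) + A{\left(0 \right)} = \left(-8 + 48\right) \left(-103\right) + 12 = 40 \left(-103\right) + 12 = -4120 + 12 = -4108$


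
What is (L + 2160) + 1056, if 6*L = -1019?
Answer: 18277/6 ≈ 3046.2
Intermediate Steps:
L = -1019/6 (L = (⅙)*(-1019) = -1019/6 ≈ -169.83)
(L + 2160) + 1056 = (-1019/6 + 2160) + 1056 = 11941/6 + 1056 = 18277/6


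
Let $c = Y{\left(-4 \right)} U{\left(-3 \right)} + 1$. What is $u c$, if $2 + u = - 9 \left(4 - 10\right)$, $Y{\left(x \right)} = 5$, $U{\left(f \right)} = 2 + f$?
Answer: $-208$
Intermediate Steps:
$c = -4$ ($c = 5 \left(2 - 3\right) + 1 = 5 \left(-1\right) + 1 = -5 + 1 = -4$)
$u = 52$ ($u = -2 - 9 \left(4 - 10\right) = -2 - -54 = -2 + 54 = 52$)
$u c = 52 \left(-4\right) = -208$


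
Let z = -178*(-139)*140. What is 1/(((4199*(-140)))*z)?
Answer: -1/2036276496800 ≈ -4.9109e-13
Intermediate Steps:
z = 3463880 (z = 24742*140 = 3463880)
1/(((4199*(-140)))*z) = 1/((4199*(-140))*3463880) = (1/3463880)/(-587860) = -1/587860*1/3463880 = -1/2036276496800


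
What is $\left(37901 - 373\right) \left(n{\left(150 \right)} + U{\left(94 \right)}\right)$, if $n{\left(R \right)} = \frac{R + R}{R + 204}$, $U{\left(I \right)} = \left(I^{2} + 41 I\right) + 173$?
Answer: $\frac{28482513576}{59} \approx 4.8275 \cdot 10^{8}$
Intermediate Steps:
$U{\left(I \right)} = 173 + I^{2} + 41 I$
$n{\left(R \right)} = \frac{2 R}{204 + R}$
$\left(37901 - 373\right) \left(n{\left(150 \right)} + U{\left(94 \right)}\right) = \left(37901 - 373\right) \left(2 \cdot 150 \frac{1}{204 + 150} + \left(173 + 94^{2} + 41 \cdot 94\right)\right) = 37528 \left(2 \cdot 150 \cdot \frac{1}{354} + \left(173 + 8836 + 3854\right)\right) = 37528 \left(2 \cdot 150 \cdot \frac{1}{354} + 12863\right) = 37528 \left(\frac{50}{59} + 12863\right) = 37528 \cdot \frac{758967}{59} = \frac{28482513576}{59}$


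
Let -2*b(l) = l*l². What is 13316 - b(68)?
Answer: 170532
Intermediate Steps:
b(l) = -l³/2 (b(l) = -l*l²/2 = -l³/2)
13316 - b(68) = 13316 - (-1)*68³/2 = 13316 - (-1)*314432/2 = 13316 - 1*(-157216) = 13316 + 157216 = 170532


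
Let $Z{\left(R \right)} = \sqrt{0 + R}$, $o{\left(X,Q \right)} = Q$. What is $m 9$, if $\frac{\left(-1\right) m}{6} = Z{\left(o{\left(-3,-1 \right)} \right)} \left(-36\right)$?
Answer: $1944 i \approx 1944.0 i$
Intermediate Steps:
$Z{\left(R \right)} = \sqrt{R}$
$m = 216 i$ ($m = - 6 \sqrt{-1} \left(-36\right) = - 6 i \left(-36\right) = - 6 \left(- 36 i\right) = 216 i \approx 216.0 i$)
$m 9 = 216 i 9 = 1944 i$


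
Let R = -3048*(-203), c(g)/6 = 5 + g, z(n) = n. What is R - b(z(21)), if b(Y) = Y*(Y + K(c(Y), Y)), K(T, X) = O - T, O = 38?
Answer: 620781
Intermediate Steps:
c(g) = 30 + 6*g (c(g) = 6*(5 + g) = 30 + 6*g)
K(T, X) = 38 - T
b(Y) = Y*(8 - 5*Y) (b(Y) = Y*(Y + (38 - (30 + 6*Y))) = Y*(Y + (38 + (-30 - 6*Y))) = Y*(Y + (8 - 6*Y)) = Y*(8 - 5*Y))
R = 618744
R - b(z(21)) = 618744 - 21*(8 - 5*21) = 618744 - 21*(8 - 105) = 618744 - 21*(-97) = 618744 - 1*(-2037) = 618744 + 2037 = 620781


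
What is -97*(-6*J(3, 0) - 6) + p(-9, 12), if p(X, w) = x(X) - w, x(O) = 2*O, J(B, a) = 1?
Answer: 1134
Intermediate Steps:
p(X, w) = -w + 2*X (p(X, w) = 2*X - w = -w + 2*X)
-97*(-6*J(3, 0) - 6) + p(-9, 12) = -97*(-6*1 - 6) + (-1*12 + 2*(-9)) = -97*(-6 - 6) + (-12 - 18) = -97*(-12) - 30 = 1164 - 30 = 1134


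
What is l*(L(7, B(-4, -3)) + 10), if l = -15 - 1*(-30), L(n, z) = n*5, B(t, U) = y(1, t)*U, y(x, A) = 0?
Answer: 675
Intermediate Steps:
B(t, U) = 0 (B(t, U) = 0*U = 0)
L(n, z) = 5*n
l = 15 (l = -15 + 30 = 15)
l*(L(7, B(-4, -3)) + 10) = 15*(5*7 + 10) = 15*(35 + 10) = 15*45 = 675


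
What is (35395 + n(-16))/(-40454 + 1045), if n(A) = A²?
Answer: -35651/39409 ≈ -0.90464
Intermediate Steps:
(35395 + n(-16))/(-40454 + 1045) = (35395 + (-16)²)/(-40454 + 1045) = (35395 + 256)/(-39409) = 35651*(-1/39409) = -35651/39409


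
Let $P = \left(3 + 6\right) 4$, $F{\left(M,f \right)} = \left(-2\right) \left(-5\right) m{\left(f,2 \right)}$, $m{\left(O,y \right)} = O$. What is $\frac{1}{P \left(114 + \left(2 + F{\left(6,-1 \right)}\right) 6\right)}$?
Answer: $\frac{1}{2376} \approx 0.00042088$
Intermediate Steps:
$F{\left(M,f \right)} = 10 f$ ($F{\left(M,f \right)} = \left(-2\right) \left(-5\right) f = 10 f$)
$P = 36$ ($P = 9 \cdot 4 = 36$)
$\frac{1}{P \left(114 + \left(2 + F{\left(6,-1 \right)}\right) 6\right)} = \frac{1}{36 \left(114 + \left(2 + 10 \left(-1\right)\right) 6\right)} = \frac{1}{36 \left(114 + \left(2 - 10\right) 6\right)} = \frac{1}{36 \left(114 - 48\right)} = \frac{1}{36 \cdot 66} = \frac{1}{2376}$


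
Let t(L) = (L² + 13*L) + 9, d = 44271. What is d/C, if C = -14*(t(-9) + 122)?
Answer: -44271/1330 ≈ -33.286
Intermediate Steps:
t(L) = 9 + L² + 13*L
C = -1330 (C = -14*((9 + (-9)² + 13*(-9)) + 122) = -14*((9 + 81 - 117) + 122) = -14*(-27 + 122) = -14*95 = -1330)
d/C = 44271/(-1330) = 44271*(-1/1330) = -44271/1330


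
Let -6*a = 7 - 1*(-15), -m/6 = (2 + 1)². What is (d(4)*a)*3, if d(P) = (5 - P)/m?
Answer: 11/54 ≈ 0.20370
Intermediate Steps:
m = -54 (m = -6*(2 + 1)² = -6*3² = -6*9 = -54)
a = -11/3 (a = -(7 - 1*(-15))/6 = -(7 + 15)/6 = -⅙*22 = -11/3 ≈ -3.6667)
d(P) = -5/54 + P/54 (d(P) = (5 - P)/(-54) = (5 - P)*(-1/54) = -5/54 + P/54)
(d(4)*a)*3 = ((-5/54 + (1/54)*4)*(-11/3))*3 = ((-5/54 + 2/27)*(-11/3))*3 = -1/54*(-11/3)*3 = (11/162)*3 = 11/54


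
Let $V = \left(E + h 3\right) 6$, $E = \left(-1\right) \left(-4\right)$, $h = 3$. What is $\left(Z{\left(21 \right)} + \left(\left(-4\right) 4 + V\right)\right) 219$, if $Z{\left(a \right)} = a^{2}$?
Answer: $110157$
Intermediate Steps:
$E = 4$
$V = 78$ ($V = \left(4 + 3 \cdot 3\right) 6 = \left(4 + 9\right) 6 = 13 \cdot 6 = 78$)
$\left(Z{\left(21 \right)} + \left(\left(-4\right) 4 + V\right)\right) 219 = \left(21^{2} + \left(\left(-4\right) 4 + 78\right)\right) 219 = \left(441 + \left(-16 + 78\right)\right) 219 = \left(441 + 62\right) 219 = 503 \cdot 219 = 110157$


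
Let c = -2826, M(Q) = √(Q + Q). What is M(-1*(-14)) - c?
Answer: 2826 + 2*√7 ≈ 2831.3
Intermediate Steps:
M(Q) = √2*√Q (M(Q) = √(2*Q) = √2*√Q)
M(-1*(-14)) - c = √2*√(-1*(-14)) - 1*(-2826) = √2*√14 + 2826 = 2*√7 + 2826 = 2826 + 2*√7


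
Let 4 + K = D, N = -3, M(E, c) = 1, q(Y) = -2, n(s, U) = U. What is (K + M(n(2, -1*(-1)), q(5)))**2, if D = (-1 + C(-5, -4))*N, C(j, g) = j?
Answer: 225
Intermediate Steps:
D = 18 (D = (-1 - 5)*(-3) = -6*(-3) = 18)
K = 14 (K = -4 + 18 = 14)
(K + M(n(2, -1*(-1)), q(5)))**2 = (14 + 1)**2 = 15**2 = 225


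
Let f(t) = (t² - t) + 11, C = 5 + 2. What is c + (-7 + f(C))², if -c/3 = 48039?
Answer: -142001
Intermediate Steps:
c = -144117 (c = -3*48039 = -144117)
C = 7
f(t) = 11 + t² - t
c + (-7 + f(C))² = -144117 + (-7 + (11 + 7² - 1*7))² = -144117 + (-7 + (11 + 49 - 7))² = -144117 + (-7 + 53)² = -144117 + 46² = -144117 + 2116 = -142001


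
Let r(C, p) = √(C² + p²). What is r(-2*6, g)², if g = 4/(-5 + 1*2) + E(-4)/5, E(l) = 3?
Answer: 32521/225 ≈ 144.54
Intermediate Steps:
g = -11/15 (g = 4/(-5 + 1*2) + 3/5 = 4/(-5 + 2) + 3*(⅕) = 4/(-3) + ⅗ = 4*(-⅓) + ⅗ = -4/3 + ⅗ = -11/15 ≈ -0.73333)
r(-2*6, g)² = (√((-2*6)² + (-11/15)²))² = (√((-12)² + 121/225))² = (√(144 + 121/225))² = (√(32521/225))² = (√32521/15)² = 32521/225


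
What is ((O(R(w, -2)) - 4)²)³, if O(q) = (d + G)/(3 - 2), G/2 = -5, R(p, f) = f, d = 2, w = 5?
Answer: 2985984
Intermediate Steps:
G = -10 (G = 2*(-5) = -10)
O(q) = -8 (O(q) = (2 - 10)/(3 - 2) = -8/1 = -8*1 = -8)
((O(R(w, -2)) - 4)²)³ = ((-8 - 4)²)³ = ((-12)²)³ = 144³ = 2985984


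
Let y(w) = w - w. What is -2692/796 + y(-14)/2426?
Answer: -673/199 ≈ -3.3819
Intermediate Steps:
y(w) = 0
-2692/796 + y(-14)/2426 = -2692/796 + 0/2426 = -2692*1/796 + 0*(1/2426) = -673/199 + 0 = -673/199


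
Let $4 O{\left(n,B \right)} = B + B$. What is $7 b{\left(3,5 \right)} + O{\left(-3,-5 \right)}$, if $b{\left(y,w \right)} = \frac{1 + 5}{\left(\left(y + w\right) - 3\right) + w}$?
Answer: $\frac{17}{10} \approx 1.7$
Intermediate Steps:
$b{\left(y,w \right)} = \frac{6}{-3 + y + 2 w}$ ($b{\left(y,w \right)} = \frac{6}{\left(\left(w + y\right) - 3\right) + w} = \frac{6}{\left(-3 + w + y\right) + w} = \frac{6}{-3 + y + 2 w}$)
$O{\left(n,B \right)} = \frac{B}{2}$ ($O{\left(n,B \right)} = \frac{B + B}{4} = \frac{2 B}{4} = \frac{B}{2}$)
$7 b{\left(3,5 \right)} + O{\left(-3,-5 \right)} = 7 \frac{6}{-3 + 3 + 2 \cdot 5} + \frac{1}{2} \left(-5\right) = 7 \frac{6}{-3 + 3 + 10} - \frac{5}{2} = 7 \cdot \frac{6}{10} - \frac{5}{2} = 7 \cdot 6 \cdot \frac{1}{10} - \frac{5}{2} = 7 \cdot \frac{3}{5} - \frac{5}{2} = \frac{21}{5} - \frac{5}{2} = \frac{17}{10}$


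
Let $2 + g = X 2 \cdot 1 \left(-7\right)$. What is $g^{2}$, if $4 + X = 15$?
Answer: $24336$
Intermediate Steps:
$X = 11$ ($X = -4 + 15 = 11$)
$g = -156$ ($g = -2 + 11 \cdot 2 \cdot 1 \left(-7\right) = -2 + 11 \cdot 2 \left(-7\right) = -2 + 22 \left(-7\right) = -2 - 154 = -156$)
$g^{2} = \left(-156\right)^{2} = 24336$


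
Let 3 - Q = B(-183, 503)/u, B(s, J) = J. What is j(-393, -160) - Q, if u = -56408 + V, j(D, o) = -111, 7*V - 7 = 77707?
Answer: -5165387/45306 ≈ -114.01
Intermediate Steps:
V = 11102 (V = 1 + (1/7)*77707 = 1 + 11101 = 11102)
u = -45306 (u = -56408 + 11102 = -45306)
Q = 136421/45306 (Q = 3 - 503/(-45306) = 3 - 503*(-1)/45306 = 3 - 1*(-503/45306) = 3 + 503/45306 = 136421/45306 ≈ 3.0111)
j(-393, -160) - Q = -111 - 1*136421/45306 = -111 - 136421/45306 = -5165387/45306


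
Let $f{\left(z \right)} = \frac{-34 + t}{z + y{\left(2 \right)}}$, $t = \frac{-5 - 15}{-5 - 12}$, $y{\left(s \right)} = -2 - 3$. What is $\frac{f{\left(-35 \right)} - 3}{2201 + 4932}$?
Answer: $- \frac{741}{2425220} \approx -0.00030554$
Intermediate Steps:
$y{\left(s \right)} = -5$ ($y{\left(s \right)} = -2 - 3 = -5$)
$t = \frac{20}{17}$ ($t = - \frac{20}{-17} = \left(-20\right) \left(- \frac{1}{17}\right) = \frac{20}{17} \approx 1.1765$)
$f{\left(z \right)} = - \frac{558}{17 \left(-5 + z\right)}$ ($f{\left(z \right)} = \frac{-34 + \frac{20}{17}}{z - 5} = - \frac{558}{17 \left(-5 + z\right)}$)
$\frac{f{\left(-35 \right)} - 3}{2201 + 4932} = \frac{- \frac{558}{-85 + 17 \left(-35\right)} - 3}{2201 + 4932} = \frac{- \frac{558}{-85 - 595} - 3}{7133} = \left(- \frac{558}{-680} - 3\right) \frac{1}{7133} = \left(\left(-558\right) \left(- \frac{1}{680}\right) - 3\right) \frac{1}{7133} = \left(\frac{279}{340} - 3\right) \frac{1}{7133} = \left(- \frac{741}{340}\right) \frac{1}{7133} = - \frac{741}{2425220}$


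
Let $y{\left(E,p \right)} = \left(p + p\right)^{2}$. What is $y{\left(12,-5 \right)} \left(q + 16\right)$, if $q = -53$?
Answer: $-3700$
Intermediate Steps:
$y{\left(E,p \right)} = 4 p^{2}$ ($y{\left(E,p \right)} = \left(2 p\right)^{2} = 4 p^{2}$)
$y{\left(12,-5 \right)} \left(q + 16\right) = 4 \left(-5\right)^{2} \left(-53 + 16\right) = 4 \cdot 25 \left(-37\right) = 100 \left(-37\right) = -3700$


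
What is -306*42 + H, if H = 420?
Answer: -12432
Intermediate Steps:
-306*42 + H = -306*42 + 420 = -12852 + 420 = -12432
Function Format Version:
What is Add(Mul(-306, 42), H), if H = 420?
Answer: -12432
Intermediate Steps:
Add(Mul(-306, 42), H) = Add(Mul(-306, 42), 420) = Add(-12852, 420) = -12432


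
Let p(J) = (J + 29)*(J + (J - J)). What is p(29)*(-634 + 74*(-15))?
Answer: -2933408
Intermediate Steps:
p(J) = J*(29 + J) (p(J) = (29 + J)*(J + 0) = (29 + J)*J = J*(29 + J))
p(29)*(-634 + 74*(-15)) = (29*(29 + 29))*(-634 + 74*(-15)) = (29*58)*(-634 - 1110) = 1682*(-1744) = -2933408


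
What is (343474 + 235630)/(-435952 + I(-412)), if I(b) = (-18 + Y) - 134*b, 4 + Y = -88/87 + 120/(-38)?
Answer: -478629456/314706545 ≈ -1.5209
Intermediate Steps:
Y = -13504/1653 (Y = -4 + (-88/87 + 120/(-38)) = -4 + (-88*1/87 + 120*(-1/38)) = -4 + (-88/87 - 60/19) = -4 - 6892/1653 = -13504/1653 ≈ -8.1694)
I(b) = -43258/1653 - 134*b (I(b) = (-18 - 13504/1653) - 134*b = -43258/1653 - 134*b)
(343474 + 235630)/(-435952 + I(-412)) = (343474 + 235630)/(-435952 + (-43258/1653 - 134*(-412))) = 579104/(-435952 + (-43258/1653 + 55208)) = 579104/(-435952 + 91215566/1653) = 579104/(-629413090/1653) = 579104*(-1653/629413090) = -478629456/314706545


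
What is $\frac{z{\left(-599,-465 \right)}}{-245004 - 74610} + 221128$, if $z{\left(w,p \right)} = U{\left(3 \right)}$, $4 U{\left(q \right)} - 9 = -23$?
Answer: $\frac{141351209191}{639228} \approx 2.2113 \cdot 10^{5}$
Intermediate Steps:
$U{\left(q \right)} = - \frac{7}{2}$ ($U{\left(q \right)} = \frac{9}{4} + \frac{1}{4} \left(-23\right) = \frac{9}{4} - \frac{23}{4} = - \frac{7}{2}$)
$z{\left(w,p \right)} = - \frac{7}{2}$
$\frac{z{\left(-599,-465 \right)}}{-245004 - 74610} + 221128 = - \frac{7}{2 \left(-245004 - 74610\right)} + 221128 = - \frac{7}{2 \left(-319614\right)} + 221128 = \left(- \frac{7}{2}\right) \left(- \frac{1}{319614}\right) + 221128 = \frac{7}{639228} + 221128 = \frac{141351209191}{639228}$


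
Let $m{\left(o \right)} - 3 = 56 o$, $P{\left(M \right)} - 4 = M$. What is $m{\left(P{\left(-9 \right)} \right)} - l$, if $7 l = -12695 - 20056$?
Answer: $\frac{30812}{7} \approx 4401.7$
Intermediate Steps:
$P{\left(M \right)} = 4 + M$
$l = - \frac{32751}{7}$ ($l = \frac{-12695 - 20056}{7} = \frac{1}{7} \left(-32751\right) = - \frac{32751}{7} \approx -4678.7$)
$m{\left(o \right)} = 3 + 56 o$
$m{\left(P{\left(-9 \right)} \right)} - l = \left(3 + 56 \left(4 - 9\right)\right) - - \frac{32751}{7} = \left(3 + 56 \left(-5\right)\right) + \frac{32751}{7} = \left(3 - 280\right) + \frac{32751}{7} = -277 + \frac{32751}{7} = \frac{30812}{7}$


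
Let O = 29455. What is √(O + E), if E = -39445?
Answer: 3*I*√1110 ≈ 99.95*I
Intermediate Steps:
√(O + E) = √(29455 - 39445) = √(-9990) = 3*I*√1110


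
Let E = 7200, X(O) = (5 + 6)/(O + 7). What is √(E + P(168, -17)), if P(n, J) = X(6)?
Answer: √1216943/13 ≈ 84.858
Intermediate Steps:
X(O) = 11/(7 + O)
P(n, J) = 11/13 (P(n, J) = 11/(7 + 6) = 11/13)
√(E + P(168, -17)) = √(7200 + 11/13) = √(93611/13) = √1216943/13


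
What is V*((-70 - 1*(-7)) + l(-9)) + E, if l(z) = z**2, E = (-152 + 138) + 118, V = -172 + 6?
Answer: -2884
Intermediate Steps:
V = -166
E = 104 (E = -14 + 118 = 104)
V*((-70 - 1*(-7)) + l(-9)) + E = -166*((-70 - 1*(-7)) + (-9)**2) + 104 = -166*((-70 + 7) + 81) + 104 = -166*(-63 + 81) + 104 = -166*18 + 104 = -2988 + 104 = -2884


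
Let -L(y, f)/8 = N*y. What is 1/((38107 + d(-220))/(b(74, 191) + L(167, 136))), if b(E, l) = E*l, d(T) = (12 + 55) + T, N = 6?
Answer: 437/2711 ≈ 0.16120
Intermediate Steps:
d(T) = 67 + T
L(y, f) = -48*y
1/((38107 + d(-220))/(b(74, 191) + L(167, 136))) = 1/((38107 + (67 - 220))/(74*191 - 48*167)) = 1/((38107 - 153)/(14134 - 8016)) = 1/(37954/6118) = 1/(37954*(1/6118)) = 1/(2711/437) = 437/2711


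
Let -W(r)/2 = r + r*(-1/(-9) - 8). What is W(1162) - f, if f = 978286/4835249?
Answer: 696692553338/43517241 ≈ 16010.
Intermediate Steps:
W(r) = 124*r/9 (W(r) = -2*(r + r*(-1/(-9) - 8)) = -2*(r + r*(-1*(-⅑) - 8)) = -2*(r + r*(⅑ - 8)) = -2*(r + r*(-71/9)) = -2*(r - 71*r/9) = -(-124)*r/9 = 124*r/9)
f = 978286/4835249 (f = 978286*(1/4835249) = 978286/4835249 ≈ 0.20232)
W(1162) - f = (124/9)*1162 - 1*978286/4835249 = 144088/9 - 978286/4835249 = 696692553338/43517241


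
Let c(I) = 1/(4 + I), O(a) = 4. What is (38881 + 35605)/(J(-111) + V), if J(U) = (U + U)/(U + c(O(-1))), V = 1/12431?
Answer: 821304758342/22078343 ≈ 37200.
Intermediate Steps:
V = 1/12431 ≈ 8.0444e-5
J(U) = 2*U/(1/8 + U) (J(U) = (U + U)/(U + 1/(4 + 4)) = (2*U)/(U + 1/8) = (2*U)/(1/8 + U) = 2*U/(1/8 + U))
(38881 + 35605)/(J(-111) + V) = (38881 + 35605)/(16*(-111)/(1 + 8*(-111)) + 1/12431) = 74486/(16*(-111)/(1 - 888) + 1/12431) = 74486/(16*(-111)/(-887) + 1/12431) = 74486/(16*(-111)*(-1/887) + 1/12431) = 74486/(1776/887 + 1/12431) = 74486/(22078343/11026297) = 74486*(11026297/22078343) = 821304758342/22078343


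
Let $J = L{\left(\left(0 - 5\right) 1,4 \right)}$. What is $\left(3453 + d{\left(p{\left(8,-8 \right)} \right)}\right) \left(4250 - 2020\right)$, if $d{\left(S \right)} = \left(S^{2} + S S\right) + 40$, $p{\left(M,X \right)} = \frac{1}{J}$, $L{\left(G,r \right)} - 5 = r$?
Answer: $\frac{630945050}{81} \approx 7.7894 \cdot 10^{6}$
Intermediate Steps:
$L{\left(G,r \right)} = 5 + r$
$J = 9$ ($J = 5 + 4 = 9$)
$p{\left(M,X \right)} = \frac{1}{9}$
$d{\left(S \right)} = 40 + 2 S^{2}$ ($d{\left(S \right)} = \left(S^{2} + S^{2}\right) + 40 = 2 S^{2} + 40 = 40 + 2 S^{2}$)
$\left(3453 + d{\left(p{\left(8,-8 \right)} \right)}\right) \left(4250 - 2020\right) = \left(3453 + \left(40 + \frac{2}{81}\right)\right) \left(4250 - 2020\right) = \left(3453 + \left(40 + 2 \cdot \frac{1}{81}\right)\right) 2230 = \left(3453 + \left(40 + \frac{2}{81}\right)\right) 2230 = \left(3453 + \frac{3242}{81}\right) 2230 = \frac{282935}{81} \cdot 2230 = \frac{630945050}{81}$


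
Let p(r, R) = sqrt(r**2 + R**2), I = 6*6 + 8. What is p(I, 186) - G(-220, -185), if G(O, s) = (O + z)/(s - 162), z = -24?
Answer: -244/347 + 2*sqrt(9133) ≈ 190.43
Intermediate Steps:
G(O, s) = (-24 + O)/(-162 + s) (G(O, s) = (O - 24)/(s - 162) = (-24 + O)/(-162 + s))
I = 44 (I = 36 + 8 = 44)
p(r, R) = sqrt(R**2 + r**2)
p(I, 186) - G(-220, -185) = sqrt(186**2 + 44**2) - (-24 - 220)/(-162 - 185) = sqrt(34596 + 1936) - (-244)/(-347) = sqrt(36532) - (-1)*(-244)/347 = 2*sqrt(9133) - 1*244/347 = 2*sqrt(9133) - 244/347 = -244/347 + 2*sqrt(9133)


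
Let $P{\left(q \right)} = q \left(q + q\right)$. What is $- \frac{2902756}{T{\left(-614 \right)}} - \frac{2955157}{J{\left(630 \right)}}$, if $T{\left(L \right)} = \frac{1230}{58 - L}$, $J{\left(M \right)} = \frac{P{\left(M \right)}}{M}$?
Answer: $- \frac{82048546781}{51660} \approx -1.5882 \cdot 10^{6}$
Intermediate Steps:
$P{\left(q \right)} = 2 q^{2}$ ($P{\left(q \right)} = q 2 q = 2 q^{2}$)
$J{\left(M \right)} = 2 M$ ($J{\left(M \right)} = \frac{2 M^{2}}{M} = 2 M$)
$- \frac{2902756}{T{\left(-614 \right)}} - \frac{2955157}{J{\left(630 \right)}} = - \frac{2902756}{\left(-1230\right) \frac{1}{-58 - 614}} - \frac{2955157}{2 \cdot 630} = - \frac{2902756}{\left(-1230\right) \frac{1}{-672}} - \frac{2955157}{1260} = - \frac{2902756}{\left(-1230\right) \left(- \frac{1}{672}\right)} - \frac{2955157}{1260} = - \frac{2902756}{\frac{205}{112}} - \frac{2955157}{1260} = \left(-2902756\right) \frac{112}{205} - \frac{2955157}{1260} = - \frac{325108672}{205} - \frac{2955157}{1260} = - \frac{82048546781}{51660}$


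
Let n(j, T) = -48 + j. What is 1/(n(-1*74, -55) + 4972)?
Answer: 1/4850 ≈ 0.00020619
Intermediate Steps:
1/(n(-1*74, -55) + 4972) = 1/((-48 - 1*74) + 4972) = 1/((-48 - 74) + 4972) = 1/(-122 + 4972) = 1/4850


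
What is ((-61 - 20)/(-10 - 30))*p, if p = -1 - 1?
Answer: -81/20 ≈ -4.0500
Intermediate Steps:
p = -2
((-61 - 20)/(-10 - 30))*p = ((-61 - 20)/(-10 - 30))*(-2) = -81/(-40)*(-2) = -81*(-1/40)*(-2) = (81/40)*(-2) = -81/20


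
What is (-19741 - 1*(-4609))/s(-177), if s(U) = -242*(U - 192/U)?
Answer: -4602/12947 ≈ -0.35545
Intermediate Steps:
s(U) = -242*U + 46464/U
(-19741 - 1*(-4609))/s(-177) = (-19741 - 1*(-4609))/(-242*(-177) + 46464/(-177)) = (-19741 + 4609)/(42834 + 46464*(-1/177)) = -15132/(42834 - 15488/59) = -15132/2511718/59 = -15132*59/2511718 = -4602/12947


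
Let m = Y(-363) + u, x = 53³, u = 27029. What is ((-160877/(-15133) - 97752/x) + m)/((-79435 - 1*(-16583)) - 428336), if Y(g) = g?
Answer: -60099786727019/1106624775391508 ≈ -0.054309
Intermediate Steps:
x = 148877
m = 26666 (m = -363 + 27029 = 26666)
((-160877/(-15133) - 97752/x) + m)/((-79435 - 1*(-16583)) - 428336) = ((-160877/(-15133) - 97752/148877) + 26666)/((-79435 - 1*(-16583)) - 428336) = ((-160877*(-1/15133) - 97752*1/148877) + 26666)/((-79435 + 16583) - 428336) = ((160877/15133 - 97752/148877) + 26666)/(-62852 - 428336) = (22471604113/2252955641 + 26666)/(-491188) = (60099786727019/2252955641)*(-1/491188) = -60099786727019/1106624775391508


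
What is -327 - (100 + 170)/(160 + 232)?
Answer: -64227/196 ≈ -327.69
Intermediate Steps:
-327 - (100 + 170)/(160 + 232) = -327 - 270/392 = -327 - 1*135/196 = -327 - 135/196 = -64227/196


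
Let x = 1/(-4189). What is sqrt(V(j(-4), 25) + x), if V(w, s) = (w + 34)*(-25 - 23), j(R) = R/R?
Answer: I*sqrt(29480175469)/4189 ≈ 40.988*I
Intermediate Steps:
j(R) = 1
x = -1/4189 ≈ -0.00023872
V(w, s) = -1632 - 48*w (V(w, s) = (34 + w)*(-48) = -1632 - 48*w)
sqrt(V(j(-4), 25) + x) = sqrt((-1632 - 48*1) - 1/4189) = sqrt((-1632 - 48) - 1/4189) = sqrt(-1680 - 1/4189) = sqrt(-7037521/4189) = I*sqrt(29480175469)/4189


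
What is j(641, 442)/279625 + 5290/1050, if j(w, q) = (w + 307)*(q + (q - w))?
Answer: 34421969/5872125 ≈ 5.8619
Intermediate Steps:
j(w, q) = (307 + w)*(-w + 2*q)
j(641, 442)/279625 + 5290/1050 = (-1*641**2 - 307*641 + 614*442 + 2*442*641)/279625 + 5290/1050 = (-1*410881 - 196787 + 271388 + 566644)*(1/279625) + 5290*(1/1050) = (-410881 - 196787 + 271388 + 566644)*(1/279625) + 529/105 = 230364*(1/279625) + 529/105 = 230364/279625 + 529/105 = 34421969/5872125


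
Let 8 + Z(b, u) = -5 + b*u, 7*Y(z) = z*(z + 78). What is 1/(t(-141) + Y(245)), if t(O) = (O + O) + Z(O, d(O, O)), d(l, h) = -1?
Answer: 1/11151 ≈ 8.9678e-5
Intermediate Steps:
Y(z) = z*(78 + z)/7 (Y(z) = (z*(z + 78))/7 = (z*(78 + z))/7 = z*(78 + z)/7)
Z(b, u) = -13 + b*u (Z(b, u) = -8 + (-5 + b*u) = -13 + b*u)
t(O) = -13 + O (t(O) = (O + O) + (-13 + O*(-1)) = 2*O + (-13 - O) = -13 + O)
1/(t(-141) + Y(245)) = 1/((-13 - 141) + (⅐)*245*(78 + 245)) = 1/(-154 + (⅐)*245*323) = 1/(-154 + 11305) = 1/11151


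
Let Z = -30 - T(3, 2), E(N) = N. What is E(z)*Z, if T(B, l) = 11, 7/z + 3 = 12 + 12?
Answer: -41/3 ≈ -13.667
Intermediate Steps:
z = ⅓ (z = 7/(-3 + (12 + 12)) = 7/(-3 + 24) = 7/21 = 7*(1/21) = ⅓ ≈ 0.33333)
Z = -41 (Z = -30 - 1*11 = -30 - 11 = -41)
E(z)*Z = (⅓)*(-41) = -41/3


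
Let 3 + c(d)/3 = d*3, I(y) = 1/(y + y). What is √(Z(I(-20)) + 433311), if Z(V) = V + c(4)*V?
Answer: √43331030/10 ≈ 658.26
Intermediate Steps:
I(y) = 1/(2*y)
c(d) = -9 + 9*d (c(d) = -9 + 3*(d*3) = -9 + 3*(3*d) = -9 + 9*d)
Z(V) = 28*V (Z(V) = V + (-9 + 9*4)*V = V + (-9 + 36)*V = V + 27*V = 28*V)
√(Z(I(-20)) + 433311) = √(28*((½)/(-20)) + 433311) = √(28*((½)*(-1/20)) + 433311) = √(28*(-1/40) + 433311) = √(-7/10 + 433311) = √(4333103/10) = √43331030/10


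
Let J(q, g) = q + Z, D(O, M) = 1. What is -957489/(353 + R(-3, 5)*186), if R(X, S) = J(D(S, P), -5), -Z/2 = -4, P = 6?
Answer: -957489/2027 ≈ -472.37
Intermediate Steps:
Z = 8 (Z = -2*(-4) = 8)
J(q, g) = 8 + q (J(q, g) = q + 8 = 8 + q)
R(X, S) = 9 (R(X, S) = 8 + 1 = 9)
-957489/(353 + R(-3, 5)*186) = -957489/(353 + 9*186) = -957489/(353 + 1674) = -957489/2027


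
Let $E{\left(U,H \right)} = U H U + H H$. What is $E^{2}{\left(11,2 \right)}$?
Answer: $60516$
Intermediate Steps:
$E{\left(U,H \right)} = H^{2} + H U^{2}$ ($E{\left(U,H \right)} = H U U + H^{2} = H U^{2} + H^{2} = H^{2} + H U^{2}$)
$E^{2}{\left(11,2 \right)} = \left(2 \left(2 + 11^{2}\right)\right)^{2} = \left(2 \left(2 + 121\right)\right)^{2} = \left(2 \cdot 123\right)^{2} = 246^{2} = 60516$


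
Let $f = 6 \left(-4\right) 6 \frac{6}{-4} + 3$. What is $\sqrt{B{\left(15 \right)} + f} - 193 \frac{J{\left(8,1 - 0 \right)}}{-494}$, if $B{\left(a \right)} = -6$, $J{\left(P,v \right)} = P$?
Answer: $\frac{772}{247} + \sqrt{213} \approx 17.72$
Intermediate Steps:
$f = 219$ ($f = 6 \left(- 24 \cdot 6 \left(- \frac{1}{4}\right)\right) + 3 = 6 \left(\left(-24\right) \left(- \frac{3}{2}\right)\right) + 3 = 6 \cdot 36 + 3 = 216 + 3 = 219$)
$\sqrt{B{\left(15 \right)} + f} - 193 \frac{J{\left(8,1 - 0 \right)}}{-494} = \sqrt{-6 + 219} - 193 \frac{8}{-494} = \sqrt{213} - 193 \cdot 8 \left(- \frac{1}{494}\right) = \sqrt{213} - - \frac{772}{247} = \sqrt{213} + \frac{772}{247} = \frac{772}{247} + \sqrt{213}$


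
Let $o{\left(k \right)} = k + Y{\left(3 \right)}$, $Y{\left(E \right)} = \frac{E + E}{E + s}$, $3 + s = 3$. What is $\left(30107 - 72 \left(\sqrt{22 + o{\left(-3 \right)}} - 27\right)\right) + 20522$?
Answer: $52573 - 72 \sqrt{21} \approx 52243.0$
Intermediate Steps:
$s = 0$ ($s = -3 + 3 = 0$)
$Y{\left(E \right)} = 2$ ($Y{\left(E \right)} = \frac{E + E}{E + 0} = \frac{2 E}{E} = 2$)
$o{\left(k \right)} = 2 + k$ ($o{\left(k \right)} = k + 2 = 2 + k$)
$\left(30107 - 72 \left(\sqrt{22 + o{\left(-3 \right)}} - 27\right)\right) + 20522 = \left(30107 - 72 \left(\sqrt{22 + \left(2 - 3\right)} - 27\right)\right) + 20522 = \left(30107 - 72 \left(\sqrt{22 - 1} - 27\right)\right) + 20522 = \left(30107 - 72 \left(\sqrt{21} - 27\right)\right) + 20522 = \left(30107 - 72 \left(-27 + \sqrt{21}\right)\right) + 20522 = \left(30107 + \left(1944 - 72 \sqrt{21}\right)\right) + 20522 = \left(32051 - 72 \sqrt{21}\right) + 20522 = 52573 - 72 \sqrt{21}$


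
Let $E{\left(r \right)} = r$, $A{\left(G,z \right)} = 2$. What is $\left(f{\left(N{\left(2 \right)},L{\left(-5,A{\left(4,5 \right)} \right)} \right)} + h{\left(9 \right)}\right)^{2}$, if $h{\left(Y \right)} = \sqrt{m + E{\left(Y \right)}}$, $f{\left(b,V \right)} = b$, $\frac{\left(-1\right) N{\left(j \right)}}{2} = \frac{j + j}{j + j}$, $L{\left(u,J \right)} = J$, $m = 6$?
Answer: $\left(2 - \sqrt{15}\right)^{2} \approx 3.5081$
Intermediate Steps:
$N{\left(j \right)} = -2$ ($N{\left(j \right)} = - 2 \frac{j + j}{j + j} = - 2 \frac{2 j}{2 j} = - 2 \cdot 2 j \frac{1}{2 j} = \left(-2\right) 1 = -2$)
$h{\left(Y \right)} = \sqrt{6 + Y}$
$\left(f{\left(N{\left(2 \right)},L{\left(-5,A{\left(4,5 \right)} \right)} \right)} + h{\left(9 \right)}\right)^{2} = \left(-2 + \sqrt{6 + 9}\right)^{2} = \left(-2 + \sqrt{15}\right)^{2}$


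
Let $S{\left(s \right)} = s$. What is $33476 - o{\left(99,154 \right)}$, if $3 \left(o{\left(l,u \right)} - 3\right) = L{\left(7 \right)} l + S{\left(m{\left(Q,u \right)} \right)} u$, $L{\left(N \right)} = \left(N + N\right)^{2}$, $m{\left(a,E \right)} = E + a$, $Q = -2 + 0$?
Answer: $\frac{57607}{3} \approx 19202.0$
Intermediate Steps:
$Q = -2$
$L{\left(N \right)} = 4 N^{2}$ ($L{\left(N \right)} = \left(2 N\right)^{2} = 4 N^{2}$)
$o{\left(l,u \right)} = 3 + \frac{196 l}{3} + \frac{u \left(-2 + u\right)}{3}$ ($o{\left(l,u \right)} = 3 + \frac{4 \cdot 7^{2} l + \left(u - 2\right) u}{3} = 3 + \frac{4 \cdot 49 l + \left(-2 + u\right) u}{3} = 3 + \frac{196 l + u \left(-2 + u\right)}{3} = 3 + \left(\frac{196 l}{3} + \frac{u \left(-2 + u\right)}{3}\right) = 3 + \frac{196 l}{3} + \frac{u \left(-2 + u\right)}{3}$)
$33476 - o{\left(99,154 \right)} = 33476 - \left(3 + \frac{196}{3} \cdot 99 + \frac{1}{3} \cdot 154 \left(-2 + 154\right)\right) = 33476 - \left(3 + 6468 + \frac{1}{3} \cdot 154 \cdot 152\right) = 33476 - \left(3 + 6468 + \frac{23408}{3}\right) = 33476 - \frac{42821}{3} = \frac{57607}{3}$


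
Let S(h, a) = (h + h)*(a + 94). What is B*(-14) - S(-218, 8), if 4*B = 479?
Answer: 85591/2 ≈ 42796.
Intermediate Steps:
S(h, a) = 2*h*(94 + a) (S(h, a) = (2*h)*(94 + a) = 2*h*(94 + a))
B = 479/4 (B = (1/4)*479 = 479/4 ≈ 119.75)
B*(-14) - S(-218, 8) = (479/4)*(-14) - 2*(-218)*(94 + 8) = -3353/2 - 2*(-218)*102 = -3353/2 - 1*(-44472) = -3353/2 + 44472 = 85591/2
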